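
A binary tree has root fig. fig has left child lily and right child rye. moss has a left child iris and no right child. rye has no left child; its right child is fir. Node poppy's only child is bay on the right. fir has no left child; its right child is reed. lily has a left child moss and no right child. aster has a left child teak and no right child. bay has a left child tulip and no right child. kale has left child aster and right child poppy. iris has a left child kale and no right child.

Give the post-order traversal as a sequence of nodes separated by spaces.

Post-order visits the left subtree, then the right subtree, then the node.
At fig: go left to lily.
  At lily: go left to moss.
    At moss: go left to iris.
      At iris: go left to kale.
        At kale: go left to aster.
          At aster: go left to teak.
            teak is a leaf — visit teak.
          At aster: no right child.
          Visit aster.
        At kale: go right to poppy.
          At poppy: no left child.
          At poppy: go right to bay.
            At bay: go left to tulip.
              tulip is a leaf — visit tulip.
            At bay: no right child.
            Visit bay.
          Visit poppy.
        Visit kale.
      At iris: no right child.
      Visit iris.
    At moss: no right child.
    Visit moss.
  At lily: no right child.
  Visit lily.
At fig: go right to rye.
  At rye: no left child.
  At rye: go right to fir.
    At fir: no left child.
    At fir: go right to reed.
      reed is a leaf — visit reed.
    Visit fir.
  Visit rye.
Visit fig.

teak aster tulip bay poppy kale iris moss lily reed fir rye fig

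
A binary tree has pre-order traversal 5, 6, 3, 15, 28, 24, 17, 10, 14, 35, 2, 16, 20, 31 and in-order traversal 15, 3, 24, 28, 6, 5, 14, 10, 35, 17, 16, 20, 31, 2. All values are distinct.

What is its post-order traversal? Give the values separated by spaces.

15 24 28 3 6 14 35 10 31 20 16 2 17 5

The first element of pre-order is the root; it splits in-order into left and right subtrees.
Root 5: left subtree has 5 nodes {15, 3, 24, 28, 6}, right has 8 {14, 10, 35, 17, 16, 20, 31, 2}.
  Root 6: left subtree has 4 nodes {15, 3, 24, 28}, right has 0 { }.
    Root 3: left subtree has 1 node {15}, right has 2 {24, 28}.
      Root 28: left subtree has 1 node {24}, right has 0 { }.
  Root 17: left subtree has 3 nodes {14, 10, 35}, right has 4 {16, 20, 31, 2}.
    Root 10: left subtree has 1 node {14}, right has 1 {35}.
    Root 2: left subtree has 3 nodes {16, 20, 31}, right has 0 { }.
      Root 16: left subtree has 0 nodes { }, right has 2 {20, 31}.
        Root 20: left subtree has 0 nodes { }, right has 1 {31}.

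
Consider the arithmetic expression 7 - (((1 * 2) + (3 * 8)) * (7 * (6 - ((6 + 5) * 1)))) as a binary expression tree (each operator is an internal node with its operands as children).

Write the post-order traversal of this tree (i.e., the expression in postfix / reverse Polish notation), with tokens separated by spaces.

7 1 2 * 3 8 * + 7 6 6 5 + 1 * - * * -

Post-order on an expression tree gives postfix notation: for each operator, emit left operand, right operand, then the operator.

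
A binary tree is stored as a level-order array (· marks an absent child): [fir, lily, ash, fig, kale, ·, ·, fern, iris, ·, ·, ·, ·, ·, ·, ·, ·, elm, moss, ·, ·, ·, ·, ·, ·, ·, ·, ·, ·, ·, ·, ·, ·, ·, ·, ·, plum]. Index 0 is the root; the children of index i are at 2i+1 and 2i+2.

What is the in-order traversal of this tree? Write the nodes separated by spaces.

In-order visits the left subtree, then the node, then the right subtree.
At fir: go left to lily.
  At lily: go left to fig.
    At fig: go left to fern.
      fern is a leaf — visit fern.
    Visit fig.
    At fig: go right to iris.
      At iris: go left to elm.
        At elm: no left child.
        Visit elm.
        At elm: go right to plum.
          plum is a leaf — visit plum.
      Visit iris.
      At iris: go right to moss.
        moss is a leaf — visit moss.
  Visit lily.
  At lily: go right to kale.
    kale is a leaf — visit kale.
Visit fir.
At fir: go right to ash.
  ash is a leaf — visit ash.

fern fig elm plum iris moss lily kale fir ash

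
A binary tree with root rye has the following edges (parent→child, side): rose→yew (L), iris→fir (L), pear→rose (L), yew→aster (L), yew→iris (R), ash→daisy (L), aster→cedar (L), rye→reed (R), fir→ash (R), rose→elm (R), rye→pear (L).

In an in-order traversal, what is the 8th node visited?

rose

In-order visits the left subtree, then the node, then the right subtree.
At rye: go left to pear.
  At pear: go left to rose.
    At rose: go left to yew.
      At yew: go left to aster.
        At aster: go left to cedar.
          cedar is a leaf — visit cedar.
        Visit aster.
        At aster: no right child.
      Visit yew.
      At yew: go right to iris.
        At iris: go left to fir.
          At fir: no left child.
          Visit fir.
          At fir: go right to ash.
            At ash: go left to daisy.
              daisy is a leaf — visit daisy.
            Visit ash.
            At ash: no right child.
        Visit iris.
        At iris: no right child.
    Visit rose.
    At rose: go right to elm.
      elm is a leaf — visit elm.
  Visit pear.
  At pear: no right child.
Visit rye.
At rye: go right to reed.
  reed is a leaf — visit reed.
Full in-order sequence: cedar, aster, yew, fir, daisy, ash, iris, rose, elm, pear, rye, reed.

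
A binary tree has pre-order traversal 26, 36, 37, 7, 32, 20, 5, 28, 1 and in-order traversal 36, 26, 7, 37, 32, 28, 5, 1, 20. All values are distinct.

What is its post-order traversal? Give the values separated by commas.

The first element of pre-order is the root; it splits in-order into left and right subtrees.
Root 26: left subtree has 1 node {36}, right has 7 {7, 37, 32, 28, 5, 1, 20}.
  Root 37: left subtree has 1 node {7}, right has 5 {32, 28, 5, 1, 20}.
    Root 32: left subtree has 0 nodes { }, right has 4 {28, 5, 1, 20}.
      Root 20: left subtree has 3 nodes {28, 5, 1}, right has 0 { }.
        Root 5: left subtree has 1 node {28}, right has 1 {1}.

36, 7, 28, 1, 5, 20, 32, 37, 26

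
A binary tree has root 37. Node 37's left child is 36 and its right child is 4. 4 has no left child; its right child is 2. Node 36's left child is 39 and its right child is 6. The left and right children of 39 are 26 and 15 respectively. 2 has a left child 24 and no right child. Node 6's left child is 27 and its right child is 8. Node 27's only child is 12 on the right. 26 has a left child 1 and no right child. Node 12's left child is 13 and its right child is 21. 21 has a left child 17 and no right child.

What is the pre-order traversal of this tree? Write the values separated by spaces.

Pre-order visits the node, then its left subtree, then its right subtree.
Visit 37.
At 37: go left to 36.
  Visit 36.
  At 36: go left to 39.
    Visit 39.
    At 39: go left to 26.
      Visit 26.
      At 26: go left to 1.
        1 is a leaf — visit 1.
      At 26: no right child.
    At 39: go right to 15.
      15 is a leaf — visit 15.
  At 36: go right to 6.
    Visit 6.
    At 6: go left to 27.
      Visit 27.
      At 27: no left child.
      At 27: go right to 12.
        Visit 12.
        At 12: go left to 13.
          13 is a leaf — visit 13.
        At 12: go right to 21.
          Visit 21.
          At 21: go left to 17.
            17 is a leaf — visit 17.
          At 21: no right child.
    At 6: go right to 8.
      8 is a leaf — visit 8.
At 37: go right to 4.
  Visit 4.
  At 4: no left child.
  At 4: go right to 2.
    Visit 2.
    At 2: go left to 24.
      24 is a leaf — visit 24.
    At 2: no right child.

37 36 39 26 1 15 6 27 12 13 21 17 8 4 2 24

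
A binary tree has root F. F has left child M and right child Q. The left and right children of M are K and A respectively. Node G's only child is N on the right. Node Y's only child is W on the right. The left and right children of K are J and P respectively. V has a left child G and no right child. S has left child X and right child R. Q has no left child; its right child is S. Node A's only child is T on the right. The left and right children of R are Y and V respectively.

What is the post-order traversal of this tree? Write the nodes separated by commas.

J, P, K, T, A, M, X, W, Y, N, G, V, R, S, Q, F

Post-order visits the left subtree, then the right subtree, then the node.
At F: go left to M.
  At M: go left to K.
    At K: go left to J.
      J is a leaf — visit J.
    At K: go right to P.
      P is a leaf — visit P.
    Visit K.
  At M: go right to A.
    At A: no left child.
    At A: go right to T.
      T is a leaf — visit T.
    Visit A.
  Visit M.
At F: go right to Q.
  At Q: no left child.
  At Q: go right to S.
    At S: go left to X.
      X is a leaf — visit X.
    At S: go right to R.
      At R: go left to Y.
        At Y: no left child.
        At Y: go right to W.
          W is a leaf — visit W.
        Visit Y.
      At R: go right to V.
        At V: go left to G.
          At G: no left child.
          At G: go right to N.
            N is a leaf — visit N.
          Visit G.
        At V: no right child.
        Visit V.
      Visit R.
    Visit S.
  Visit Q.
Visit F.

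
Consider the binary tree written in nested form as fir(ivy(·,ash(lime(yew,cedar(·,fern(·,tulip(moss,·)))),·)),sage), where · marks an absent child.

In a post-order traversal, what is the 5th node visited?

Post-order visits the left subtree, then the right subtree, then the node.
At fir: go left to ivy.
  At ivy: no left child.
  At ivy: go right to ash.
    At ash: go left to lime.
      At lime: go left to yew.
        yew is a leaf — visit yew.
      At lime: go right to cedar.
        At cedar: no left child.
        At cedar: go right to fern.
          At fern: no left child.
          At fern: go right to tulip.
            At tulip: go left to moss.
              moss is a leaf — visit moss.
            At tulip: no right child.
            Visit tulip.
          Visit fern.
        Visit cedar.
      Visit lime.
    At ash: no right child.
    Visit ash.
  Visit ivy.
At fir: go right to sage.
  sage is a leaf — visit sage.
Visit fir.
Full post-order sequence: yew, moss, tulip, fern, cedar, lime, ash, ivy, sage, fir.

cedar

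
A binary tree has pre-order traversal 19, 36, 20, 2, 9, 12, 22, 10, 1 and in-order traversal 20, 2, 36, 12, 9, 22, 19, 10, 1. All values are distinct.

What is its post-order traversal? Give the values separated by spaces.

2 20 12 22 9 36 1 10 19

The first element of pre-order is the root; it splits in-order into left and right subtrees.
Root 19: left subtree has 6 nodes {20, 2, 36, 12, 9, 22}, right has 2 {10, 1}.
  Root 36: left subtree has 2 nodes {20, 2}, right has 3 {12, 9, 22}.
    Root 20: left subtree has 0 nodes { }, right has 1 {2}.
    Root 9: left subtree has 1 node {12}, right has 1 {22}.
  Root 10: left subtree has 0 nodes { }, right has 1 {1}.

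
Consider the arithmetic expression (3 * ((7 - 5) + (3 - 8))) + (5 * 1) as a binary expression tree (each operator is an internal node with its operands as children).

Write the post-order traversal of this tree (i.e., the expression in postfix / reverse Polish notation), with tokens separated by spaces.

Post-order on an expression tree gives postfix notation: for each operator, emit left operand, right operand, then the operator.

3 7 5 - 3 8 - + * 5 1 * +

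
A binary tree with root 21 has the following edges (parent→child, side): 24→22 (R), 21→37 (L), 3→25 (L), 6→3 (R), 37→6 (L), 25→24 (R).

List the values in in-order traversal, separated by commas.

In-order visits the left subtree, then the node, then the right subtree.
At 21: go left to 37.
  At 37: go left to 6.
    At 6: no left child.
    Visit 6.
    At 6: go right to 3.
      At 3: go left to 25.
        At 25: no left child.
        Visit 25.
        At 25: go right to 24.
          At 24: no left child.
          Visit 24.
          At 24: go right to 22.
            22 is a leaf — visit 22.
      Visit 3.
      At 3: no right child.
  Visit 37.
  At 37: no right child.
Visit 21.
At 21: no right child.

6, 25, 24, 22, 3, 37, 21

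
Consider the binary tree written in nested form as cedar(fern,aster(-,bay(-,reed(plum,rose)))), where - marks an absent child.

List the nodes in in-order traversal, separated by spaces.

fern cedar aster bay plum reed rose

In-order visits the left subtree, then the node, then the right subtree.
At cedar: go left to fern.
  fern is a leaf — visit fern.
Visit cedar.
At cedar: go right to aster.
  At aster: no left child.
  Visit aster.
  At aster: go right to bay.
    At bay: no left child.
    Visit bay.
    At bay: go right to reed.
      At reed: go left to plum.
        plum is a leaf — visit plum.
      Visit reed.
      At reed: go right to rose.
        rose is a leaf — visit rose.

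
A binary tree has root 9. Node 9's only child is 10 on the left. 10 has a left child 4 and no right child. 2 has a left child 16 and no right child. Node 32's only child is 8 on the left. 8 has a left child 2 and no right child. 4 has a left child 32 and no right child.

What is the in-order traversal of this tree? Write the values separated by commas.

In-order visits the left subtree, then the node, then the right subtree.
At 9: go left to 10.
  At 10: go left to 4.
    At 4: go left to 32.
      At 32: go left to 8.
        At 8: go left to 2.
          At 2: go left to 16.
            16 is a leaf — visit 16.
          Visit 2.
          At 2: no right child.
        Visit 8.
        At 8: no right child.
      Visit 32.
      At 32: no right child.
    Visit 4.
    At 4: no right child.
  Visit 10.
  At 10: no right child.
Visit 9.
At 9: no right child.

16, 2, 8, 32, 4, 10, 9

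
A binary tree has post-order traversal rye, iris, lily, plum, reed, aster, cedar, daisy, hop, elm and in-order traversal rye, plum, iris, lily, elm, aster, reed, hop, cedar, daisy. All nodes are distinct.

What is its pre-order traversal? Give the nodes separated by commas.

The last element of post-order is the root; it splits in-order into left and right subtrees.
Root elm: left subtree has 4 nodes {rye, plum, iris, lily}, right has 5 {aster, reed, hop, cedar, daisy}.
  Root plum: left subtree has 1 node {rye}, right has 2 {iris, lily}.
    Root lily: left subtree has 1 node {iris}, right has 0 { }.
  Root hop: left subtree has 2 nodes {aster, reed}, right has 2 {cedar, daisy}.
    Root aster: left subtree has 0 nodes { }, right has 1 {reed}.
    Root daisy: left subtree has 1 node {cedar}, right has 0 { }.

elm, plum, rye, lily, iris, hop, aster, reed, daisy, cedar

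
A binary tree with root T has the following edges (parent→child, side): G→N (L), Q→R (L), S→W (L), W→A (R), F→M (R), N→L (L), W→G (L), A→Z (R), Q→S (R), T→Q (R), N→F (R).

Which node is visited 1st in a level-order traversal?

T

Level-order visits nodes level by level from the root, left to right within each level.
Level 0: T
Level 1: Q
Level 2: R, S
Level 3: W
Level 4: G, A
Level 5: N, Z
Level 6: L, F
Level 7: M
Full level-order sequence: T, Q, R, S, W, G, A, N, Z, L, F, M.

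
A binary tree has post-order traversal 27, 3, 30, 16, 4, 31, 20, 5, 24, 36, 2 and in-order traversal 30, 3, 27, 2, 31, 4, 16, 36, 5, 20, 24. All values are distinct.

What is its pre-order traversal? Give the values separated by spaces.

The last element of post-order is the root; it splits in-order into left and right subtrees.
Root 2: left subtree has 3 nodes {30, 3, 27}, right has 7 {31, 4, 16, 36, 5, 20, 24}.
  Root 30: left subtree has 0 nodes { }, right has 2 {3, 27}.
    Root 3: left subtree has 0 nodes { }, right has 1 {27}.
  Root 36: left subtree has 3 nodes {31, 4, 16}, right has 3 {5, 20, 24}.
    Root 31: left subtree has 0 nodes { }, right has 2 {4, 16}.
      Root 4: left subtree has 0 nodes { }, right has 1 {16}.
    Root 24: left subtree has 2 nodes {5, 20}, right has 0 { }.
      Root 5: left subtree has 0 nodes { }, right has 1 {20}.

2 30 3 27 36 31 4 16 24 5 20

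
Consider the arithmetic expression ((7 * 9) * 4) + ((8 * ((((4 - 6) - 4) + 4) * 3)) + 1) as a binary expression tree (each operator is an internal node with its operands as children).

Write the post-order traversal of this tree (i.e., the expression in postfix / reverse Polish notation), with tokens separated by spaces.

Post-order on an expression tree gives postfix notation: for each operator, emit left operand, right operand, then the operator.

7 9 * 4 * 8 4 6 - 4 - 4 + 3 * * 1 + +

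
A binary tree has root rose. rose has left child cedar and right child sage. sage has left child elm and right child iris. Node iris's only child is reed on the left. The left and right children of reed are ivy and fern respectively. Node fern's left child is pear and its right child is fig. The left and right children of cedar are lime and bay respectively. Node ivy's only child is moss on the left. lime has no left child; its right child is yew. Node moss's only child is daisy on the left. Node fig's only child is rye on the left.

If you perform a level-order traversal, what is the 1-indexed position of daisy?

Level-order visits nodes level by level from the root, left to right within each level.
Level 0: rose
Level 1: cedar, sage
Level 2: lime, bay, elm, iris
Level 3: yew, reed
Level 4: ivy, fern
Level 5: moss, pear, fig
Level 6: daisy, rye
Full level-order sequence: rose, cedar, sage, lime, bay, elm, iris, yew, reed, ivy, fern, moss, pear, fig, daisy, rye.

15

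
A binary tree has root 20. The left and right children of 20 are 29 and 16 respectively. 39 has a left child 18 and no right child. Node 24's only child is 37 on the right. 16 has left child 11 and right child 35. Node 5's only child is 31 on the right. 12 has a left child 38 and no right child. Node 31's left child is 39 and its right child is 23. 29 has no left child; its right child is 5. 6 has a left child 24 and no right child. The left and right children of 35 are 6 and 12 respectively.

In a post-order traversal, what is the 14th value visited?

Post-order visits the left subtree, then the right subtree, then the node.
At 20: go left to 29.
  At 29: no left child.
  At 29: go right to 5.
    At 5: no left child.
    At 5: go right to 31.
      At 31: go left to 39.
        At 39: go left to 18.
          18 is a leaf — visit 18.
        At 39: no right child.
        Visit 39.
      At 31: go right to 23.
        23 is a leaf — visit 23.
      Visit 31.
    Visit 5.
  Visit 29.
At 20: go right to 16.
  At 16: go left to 11.
    11 is a leaf — visit 11.
  At 16: go right to 35.
    At 35: go left to 6.
      At 6: go left to 24.
        At 24: no left child.
        At 24: go right to 37.
          37 is a leaf — visit 37.
        Visit 24.
      At 6: no right child.
      Visit 6.
    At 35: go right to 12.
      At 12: go left to 38.
        38 is a leaf — visit 38.
      At 12: no right child.
      Visit 12.
    Visit 35.
  Visit 16.
Visit 20.
Full post-order sequence: 18, 39, 23, 31, 5, 29, 11, 37, 24, 6, 38, 12, 35, 16, 20.

16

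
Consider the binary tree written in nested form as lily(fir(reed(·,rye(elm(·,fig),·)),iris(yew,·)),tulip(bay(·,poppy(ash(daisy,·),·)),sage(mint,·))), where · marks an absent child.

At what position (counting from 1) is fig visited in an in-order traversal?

In-order visits the left subtree, then the node, then the right subtree.
At lily: go left to fir.
  At fir: go left to reed.
    At reed: no left child.
    Visit reed.
    At reed: go right to rye.
      At rye: go left to elm.
        At elm: no left child.
        Visit elm.
        At elm: go right to fig.
          fig is a leaf — visit fig.
      Visit rye.
      At rye: no right child.
  Visit fir.
  At fir: go right to iris.
    At iris: go left to yew.
      yew is a leaf — visit yew.
    Visit iris.
    At iris: no right child.
Visit lily.
At lily: go right to tulip.
  At tulip: go left to bay.
    At bay: no left child.
    Visit bay.
    At bay: go right to poppy.
      At poppy: go left to ash.
        At ash: go left to daisy.
          daisy is a leaf — visit daisy.
        Visit ash.
        At ash: no right child.
      Visit poppy.
      At poppy: no right child.
  Visit tulip.
  At tulip: go right to sage.
    At sage: go left to mint.
      mint is a leaf — visit mint.
    Visit sage.
    At sage: no right child.
Full in-order sequence: reed, elm, fig, rye, fir, yew, iris, lily, bay, daisy, ash, poppy, tulip, mint, sage.

3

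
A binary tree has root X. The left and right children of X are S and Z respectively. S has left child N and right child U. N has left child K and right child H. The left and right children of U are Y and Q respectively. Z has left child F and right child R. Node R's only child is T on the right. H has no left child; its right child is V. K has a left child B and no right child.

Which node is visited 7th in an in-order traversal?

In-order visits the left subtree, then the node, then the right subtree.
At X: go left to S.
  At S: go left to N.
    At N: go left to K.
      At K: go left to B.
        B is a leaf — visit B.
      Visit K.
      At K: no right child.
    Visit N.
    At N: go right to H.
      At H: no left child.
      Visit H.
      At H: go right to V.
        V is a leaf — visit V.
  Visit S.
  At S: go right to U.
    At U: go left to Y.
      Y is a leaf — visit Y.
    Visit U.
    At U: go right to Q.
      Q is a leaf — visit Q.
Visit X.
At X: go right to Z.
  At Z: go left to F.
    F is a leaf — visit F.
  Visit Z.
  At Z: go right to R.
    At R: no left child.
    Visit R.
    At R: go right to T.
      T is a leaf — visit T.
Full in-order sequence: B, K, N, H, V, S, Y, U, Q, X, F, Z, R, T.

Y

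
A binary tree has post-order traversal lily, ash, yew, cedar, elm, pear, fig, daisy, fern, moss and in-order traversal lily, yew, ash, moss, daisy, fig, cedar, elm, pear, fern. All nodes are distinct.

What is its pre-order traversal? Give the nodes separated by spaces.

moss yew lily ash fern daisy fig pear elm cedar

The last element of post-order is the root; it splits in-order into left and right subtrees.
Root moss: left subtree has 3 nodes {lily, yew, ash}, right has 6 {daisy, fig, cedar, elm, pear, fern}.
  Root yew: left subtree has 1 node {lily}, right has 1 {ash}.
  Root fern: left subtree has 5 nodes {daisy, fig, cedar, elm, pear}, right has 0 { }.
    Root daisy: left subtree has 0 nodes { }, right has 4 {fig, cedar, elm, pear}.
      Root fig: left subtree has 0 nodes { }, right has 3 {cedar, elm, pear}.
        Root pear: left subtree has 2 nodes {cedar, elm}, right has 0 { }.
          Root elm: left subtree has 1 node {cedar}, right has 0 { }.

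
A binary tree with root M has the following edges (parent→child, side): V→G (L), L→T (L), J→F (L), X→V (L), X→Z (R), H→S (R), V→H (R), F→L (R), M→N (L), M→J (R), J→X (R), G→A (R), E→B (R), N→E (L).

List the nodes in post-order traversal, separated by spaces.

B E N T L F A G S H V Z X J M

Post-order visits the left subtree, then the right subtree, then the node.
At M: go left to N.
  At N: go left to E.
    At E: no left child.
    At E: go right to B.
      B is a leaf — visit B.
    Visit E.
  At N: no right child.
  Visit N.
At M: go right to J.
  At J: go left to F.
    At F: no left child.
    At F: go right to L.
      At L: go left to T.
        T is a leaf — visit T.
      At L: no right child.
      Visit L.
    Visit F.
  At J: go right to X.
    At X: go left to V.
      At V: go left to G.
        At G: no left child.
        At G: go right to A.
          A is a leaf — visit A.
        Visit G.
      At V: go right to H.
        At H: no left child.
        At H: go right to S.
          S is a leaf — visit S.
        Visit H.
      Visit V.
    At X: go right to Z.
      Z is a leaf — visit Z.
    Visit X.
  Visit J.
Visit M.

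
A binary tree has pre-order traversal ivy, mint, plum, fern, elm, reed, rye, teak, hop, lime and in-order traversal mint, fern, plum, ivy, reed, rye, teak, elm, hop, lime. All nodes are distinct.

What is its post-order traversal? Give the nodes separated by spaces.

fern plum mint teak rye reed lime hop elm ivy

The first element of pre-order is the root; it splits in-order into left and right subtrees.
Root ivy: left subtree has 3 nodes {mint, fern, plum}, right has 6 {reed, rye, teak, elm, hop, lime}.
  Root mint: left subtree has 0 nodes { }, right has 2 {fern, plum}.
    Root plum: left subtree has 1 node {fern}, right has 0 { }.
  Root elm: left subtree has 3 nodes {reed, rye, teak}, right has 2 {hop, lime}.
    Root reed: left subtree has 0 nodes { }, right has 2 {rye, teak}.
      Root rye: left subtree has 0 nodes { }, right has 1 {teak}.
    Root hop: left subtree has 0 nodes { }, right has 1 {lime}.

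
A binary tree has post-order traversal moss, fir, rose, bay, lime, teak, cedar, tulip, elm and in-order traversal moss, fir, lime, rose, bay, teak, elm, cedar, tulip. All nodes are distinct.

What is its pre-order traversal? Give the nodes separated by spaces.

The last element of post-order is the root; it splits in-order into left and right subtrees.
Root elm: left subtree has 6 nodes {moss, fir, lime, rose, bay, teak}, right has 2 {cedar, tulip}.
  Root teak: left subtree has 5 nodes {moss, fir, lime, rose, bay}, right has 0 { }.
    Root lime: left subtree has 2 nodes {moss, fir}, right has 2 {rose, bay}.
      Root fir: left subtree has 1 node {moss}, right has 0 { }.
      Root bay: left subtree has 1 node {rose}, right has 0 { }.
  Root tulip: left subtree has 1 node {cedar}, right has 0 { }.

elm teak lime fir moss bay rose tulip cedar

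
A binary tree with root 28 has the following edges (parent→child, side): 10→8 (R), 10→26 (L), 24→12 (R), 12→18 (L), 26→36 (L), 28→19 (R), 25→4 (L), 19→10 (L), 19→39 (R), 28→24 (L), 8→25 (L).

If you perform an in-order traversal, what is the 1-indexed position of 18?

In-order visits the left subtree, then the node, then the right subtree.
At 28: go left to 24.
  At 24: no left child.
  Visit 24.
  At 24: go right to 12.
    At 12: go left to 18.
      18 is a leaf — visit 18.
    Visit 12.
    At 12: no right child.
Visit 28.
At 28: go right to 19.
  At 19: go left to 10.
    At 10: go left to 26.
      At 26: go left to 36.
        36 is a leaf — visit 36.
      Visit 26.
      At 26: no right child.
    Visit 10.
    At 10: go right to 8.
      At 8: go left to 25.
        At 25: go left to 4.
          4 is a leaf — visit 4.
        Visit 25.
        At 25: no right child.
      Visit 8.
      At 8: no right child.
  Visit 19.
  At 19: go right to 39.
    39 is a leaf — visit 39.
Full in-order sequence: 24, 18, 12, 28, 36, 26, 10, 4, 25, 8, 19, 39.

2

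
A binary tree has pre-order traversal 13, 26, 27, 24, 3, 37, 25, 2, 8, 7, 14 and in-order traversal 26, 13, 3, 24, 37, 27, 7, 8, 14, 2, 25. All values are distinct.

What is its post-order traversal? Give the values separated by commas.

The first element of pre-order is the root; it splits in-order into left and right subtrees.
Root 13: left subtree has 1 node {26}, right has 9 {3, 24, 37, 27, 7, 8, 14, 2, 25}.
  Root 27: left subtree has 3 nodes {3, 24, 37}, right has 5 {7, 8, 14, 2, 25}.
    Root 24: left subtree has 1 node {3}, right has 1 {37}.
    Root 25: left subtree has 4 nodes {7, 8, 14, 2}, right has 0 { }.
      Root 2: left subtree has 3 nodes {7, 8, 14}, right has 0 { }.
        Root 8: left subtree has 1 node {7}, right has 1 {14}.

26, 3, 37, 24, 7, 14, 8, 2, 25, 27, 13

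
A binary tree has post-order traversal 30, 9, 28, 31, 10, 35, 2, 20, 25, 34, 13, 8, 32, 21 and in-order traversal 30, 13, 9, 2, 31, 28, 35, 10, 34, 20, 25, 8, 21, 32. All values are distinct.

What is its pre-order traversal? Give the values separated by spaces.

21 8 13 30 34 2 9 35 31 28 10 25 20 32

The last element of post-order is the root; it splits in-order into left and right subtrees.
Root 21: left subtree has 12 nodes {30, 13, 9, 2, 31, 28, 35, 10, 34, 20, 25, 8}, right has 1 {32}.
  Root 8: left subtree has 11 nodes {30, 13, 9, 2, 31, 28, 35, 10, 34, 20, 25}, right has 0 { }.
    Root 13: left subtree has 1 node {30}, right has 9 {9, 2, 31, 28, 35, 10, 34, 20, 25}.
      Root 34: left subtree has 6 nodes {9, 2, 31, 28, 35, 10}, right has 2 {20, 25}.
        Root 2: left subtree has 1 node {9}, right has 4 {31, 28, 35, 10}.
          Root 35: left subtree has 2 nodes {31, 28}, right has 1 {10}.
            Root 31: left subtree has 0 nodes { }, right has 1 {28}.
        Root 25: left subtree has 1 node {20}, right has 0 { }.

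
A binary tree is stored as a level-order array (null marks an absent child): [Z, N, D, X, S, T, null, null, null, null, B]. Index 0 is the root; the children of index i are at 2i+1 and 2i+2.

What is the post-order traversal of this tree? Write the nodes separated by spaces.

X B S N T D Z

Post-order visits the left subtree, then the right subtree, then the node.
At Z: go left to N.
  At N: go left to X.
    X is a leaf — visit X.
  At N: go right to S.
    At S: no left child.
    At S: go right to B.
      B is a leaf — visit B.
    Visit S.
  Visit N.
At Z: go right to D.
  At D: go left to T.
    T is a leaf — visit T.
  At D: no right child.
  Visit D.
Visit Z.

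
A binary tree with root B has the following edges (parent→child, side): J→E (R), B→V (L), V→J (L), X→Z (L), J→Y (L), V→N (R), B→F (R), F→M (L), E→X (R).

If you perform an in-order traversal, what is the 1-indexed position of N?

In-order visits the left subtree, then the node, then the right subtree.
At B: go left to V.
  At V: go left to J.
    At J: go left to Y.
      Y is a leaf — visit Y.
    Visit J.
    At J: go right to E.
      At E: no left child.
      Visit E.
      At E: go right to X.
        At X: go left to Z.
          Z is a leaf — visit Z.
        Visit X.
        At X: no right child.
  Visit V.
  At V: go right to N.
    N is a leaf — visit N.
Visit B.
At B: go right to F.
  At F: go left to M.
    M is a leaf — visit M.
  Visit F.
  At F: no right child.
Full in-order sequence: Y, J, E, Z, X, V, N, B, M, F.

7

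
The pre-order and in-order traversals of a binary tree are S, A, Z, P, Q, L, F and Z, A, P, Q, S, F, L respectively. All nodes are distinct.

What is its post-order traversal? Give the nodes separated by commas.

Z, Q, P, A, F, L, S

The first element of pre-order is the root; it splits in-order into left and right subtrees.
Root S: left subtree has 4 nodes {Z, A, P, Q}, right has 2 {F, L}.
  Root A: left subtree has 1 node {Z}, right has 2 {P, Q}.
    Root P: left subtree has 0 nodes { }, right has 1 {Q}.
  Root L: left subtree has 1 node {F}, right has 0 { }.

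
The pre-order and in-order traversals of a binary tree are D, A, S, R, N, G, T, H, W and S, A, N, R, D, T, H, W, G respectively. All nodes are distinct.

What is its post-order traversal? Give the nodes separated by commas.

The first element of pre-order is the root; it splits in-order into left and right subtrees.
Root D: left subtree has 4 nodes {S, A, N, R}, right has 4 {T, H, W, G}.
  Root A: left subtree has 1 node {S}, right has 2 {N, R}.
    Root R: left subtree has 1 node {N}, right has 0 { }.
  Root G: left subtree has 3 nodes {T, H, W}, right has 0 { }.
    Root T: left subtree has 0 nodes { }, right has 2 {H, W}.
      Root H: left subtree has 0 nodes { }, right has 1 {W}.

S, N, R, A, W, H, T, G, D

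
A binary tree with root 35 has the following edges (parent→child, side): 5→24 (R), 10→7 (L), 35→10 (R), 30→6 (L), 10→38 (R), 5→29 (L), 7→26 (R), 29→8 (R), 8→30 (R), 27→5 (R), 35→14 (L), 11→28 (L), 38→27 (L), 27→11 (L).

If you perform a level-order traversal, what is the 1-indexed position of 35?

1

Level-order visits nodes level by level from the root, left to right within each level.
Level 0: 35
Level 1: 14, 10
Level 2: 7, 38
Level 3: 26, 27
Level 4: 11, 5
Level 5: 28, 29, 24
Level 6: 8
Level 7: 30
Level 8: 6
Full level-order sequence: 35, 14, 10, 7, 38, 26, 27, 11, 5, 28, 29, 24, 8, 30, 6.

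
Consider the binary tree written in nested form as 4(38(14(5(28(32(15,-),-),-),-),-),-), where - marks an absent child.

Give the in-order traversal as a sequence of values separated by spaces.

In-order visits the left subtree, then the node, then the right subtree.
At 4: go left to 38.
  At 38: go left to 14.
    At 14: go left to 5.
      At 5: go left to 28.
        At 28: go left to 32.
          At 32: go left to 15.
            15 is a leaf — visit 15.
          Visit 32.
          At 32: no right child.
        Visit 28.
        At 28: no right child.
      Visit 5.
      At 5: no right child.
    Visit 14.
    At 14: no right child.
  Visit 38.
  At 38: no right child.
Visit 4.
At 4: no right child.

15 32 28 5 14 38 4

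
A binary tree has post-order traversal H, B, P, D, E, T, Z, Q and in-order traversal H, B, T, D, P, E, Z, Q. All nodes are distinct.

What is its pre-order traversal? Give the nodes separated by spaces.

The last element of post-order is the root; it splits in-order into left and right subtrees.
Root Q: left subtree has 7 nodes {H, B, T, D, P, E, Z}, right has 0 { }.
  Root Z: left subtree has 6 nodes {H, B, T, D, P, E}, right has 0 { }.
    Root T: left subtree has 2 nodes {H, B}, right has 3 {D, P, E}.
      Root B: left subtree has 1 node {H}, right has 0 { }.
      Root E: left subtree has 2 nodes {D, P}, right has 0 { }.
        Root D: left subtree has 0 nodes { }, right has 1 {P}.

Q Z T B H E D P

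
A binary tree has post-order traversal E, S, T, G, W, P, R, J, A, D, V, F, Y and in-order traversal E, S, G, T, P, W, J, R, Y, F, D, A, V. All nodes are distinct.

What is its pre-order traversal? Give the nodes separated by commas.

Y, J, P, G, S, E, T, W, R, F, V, D, A

The last element of post-order is the root; it splits in-order into left and right subtrees.
Root Y: left subtree has 8 nodes {E, S, G, T, P, W, J, R}, right has 4 {F, D, A, V}.
  Root J: left subtree has 6 nodes {E, S, G, T, P, W}, right has 1 {R}.
    Root P: left subtree has 4 nodes {E, S, G, T}, right has 1 {W}.
      Root G: left subtree has 2 nodes {E, S}, right has 1 {T}.
        Root S: left subtree has 1 node {E}, right has 0 { }.
  Root F: left subtree has 0 nodes { }, right has 3 {D, A, V}.
    Root V: left subtree has 2 nodes {D, A}, right has 0 { }.
      Root D: left subtree has 0 nodes { }, right has 1 {A}.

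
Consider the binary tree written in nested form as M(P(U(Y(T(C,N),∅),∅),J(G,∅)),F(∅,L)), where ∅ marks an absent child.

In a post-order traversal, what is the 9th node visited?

L

Post-order visits the left subtree, then the right subtree, then the node.
At M: go left to P.
  At P: go left to U.
    At U: go left to Y.
      At Y: go left to T.
        At T: go left to C.
          C is a leaf — visit C.
        At T: go right to N.
          N is a leaf — visit N.
        Visit T.
      At Y: no right child.
      Visit Y.
    At U: no right child.
    Visit U.
  At P: go right to J.
    At J: go left to G.
      G is a leaf — visit G.
    At J: no right child.
    Visit J.
  Visit P.
At M: go right to F.
  At F: no left child.
  At F: go right to L.
    L is a leaf — visit L.
  Visit F.
Visit M.
Full post-order sequence: C, N, T, Y, U, G, J, P, L, F, M.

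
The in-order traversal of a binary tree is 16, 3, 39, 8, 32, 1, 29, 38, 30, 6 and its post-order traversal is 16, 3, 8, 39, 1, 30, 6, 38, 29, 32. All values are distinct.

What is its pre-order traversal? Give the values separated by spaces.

The last element of post-order is the root; it splits in-order into left and right subtrees.
Root 32: left subtree has 4 nodes {16, 3, 39, 8}, right has 5 {1, 29, 38, 30, 6}.
  Root 39: left subtree has 2 nodes {16, 3}, right has 1 {8}.
    Root 3: left subtree has 1 node {16}, right has 0 { }.
  Root 29: left subtree has 1 node {1}, right has 3 {38, 30, 6}.
    Root 38: left subtree has 0 nodes { }, right has 2 {30, 6}.
      Root 6: left subtree has 1 node {30}, right has 0 { }.

32 39 3 16 8 29 1 38 6 30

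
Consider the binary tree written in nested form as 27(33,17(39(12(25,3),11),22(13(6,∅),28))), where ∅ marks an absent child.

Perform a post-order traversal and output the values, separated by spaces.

33 25 3 12 11 39 6 13 28 22 17 27

Post-order visits the left subtree, then the right subtree, then the node.
At 27: go left to 33.
  33 is a leaf — visit 33.
At 27: go right to 17.
  At 17: go left to 39.
    At 39: go left to 12.
      At 12: go left to 25.
        25 is a leaf — visit 25.
      At 12: go right to 3.
        3 is a leaf — visit 3.
      Visit 12.
    At 39: go right to 11.
      11 is a leaf — visit 11.
    Visit 39.
  At 17: go right to 22.
    At 22: go left to 13.
      At 13: go left to 6.
        6 is a leaf — visit 6.
      At 13: no right child.
      Visit 13.
    At 22: go right to 28.
      28 is a leaf — visit 28.
    Visit 22.
  Visit 17.
Visit 27.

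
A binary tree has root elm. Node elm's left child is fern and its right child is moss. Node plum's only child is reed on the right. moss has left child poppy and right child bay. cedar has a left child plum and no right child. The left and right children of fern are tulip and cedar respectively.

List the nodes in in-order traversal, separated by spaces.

In-order visits the left subtree, then the node, then the right subtree.
At elm: go left to fern.
  At fern: go left to tulip.
    tulip is a leaf — visit tulip.
  Visit fern.
  At fern: go right to cedar.
    At cedar: go left to plum.
      At plum: no left child.
      Visit plum.
      At plum: go right to reed.
        reed is a leaf — visit reed.
    Visit cedar.
    At cedar: no right child.
Visit elm.
At elm: go right to moss.
  At moss: go left to poppy.
    poppy is a leaf — visit poppy.
  Visit moss.
  At moss: go right to bay.
    bay is a leaf — visit bay.

tulip fern plum reed cedar elm poppy moss bay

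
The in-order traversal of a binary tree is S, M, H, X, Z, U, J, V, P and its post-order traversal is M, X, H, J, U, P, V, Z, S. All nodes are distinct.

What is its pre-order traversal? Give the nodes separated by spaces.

The last element of post-order is the root; it splits in-order into left and right subtrees.
Root S: left subtree has 0 nodes { }, right has 8 {M, H, X, Z, U, J, V, P}.
  Root Z: left subtree has 3 nodes {M, H, X}, right has 4 {U, J, V, P}.
    Root H: left subtree has 1 node {M}, right has 1 {X}.
    Root V: left subtree has 2 nodes {U, J}, right has 1 {P}.
      Root U: left subtree has 0 nodes { }, right has 1 {J}.

S Z H M X V U J P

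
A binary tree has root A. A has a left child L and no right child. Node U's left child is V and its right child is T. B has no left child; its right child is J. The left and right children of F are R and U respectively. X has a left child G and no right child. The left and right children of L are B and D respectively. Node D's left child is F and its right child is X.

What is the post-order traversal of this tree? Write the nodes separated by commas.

J, B, R, V, T, U, F, G, X, D, L, A

Post-order visits the left subtree, then the right subtree, then the node.
At A: go left to L.
  At L: go left to B.
    At B: no left child.
    At B: go right to J.
      J is a leaf — visit J.
    Visit B.
  At L: go right to D.
    At D: go left to F.
      At F: go left to R.
        R is a leaf — visit R.
      At F: go right to U.
        At U: go left to V.
          V is a leaf — visit V.
        At U: go right to T.
          T is a leaf — visit T.
        Visit U.
      Visit F.
    At D: go right to X.
      At X: go left to G.
        G is a leaf — visit G.
      At X: no right child.
      Visit X.
    Visit D.
  Visit L.
At A: no right child.
Visit A.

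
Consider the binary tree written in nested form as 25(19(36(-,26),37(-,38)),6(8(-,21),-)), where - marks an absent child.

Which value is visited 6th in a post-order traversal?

Post-order visits the left subtree, then the right subtree, then the node.
At 25: go left to 19.
  At 19: go left to 36.
    At 36: no left child.
    At 36: go right to 26.
      26 is a leaf — visit 26.
    Visit 36.
  At 19: go right to 37.
    At 37: no left child.
    At 37: go right to 38.
      38 is a leaf — visit 38.
    Visit 37.
  Visit 19.
At 25: go right to 6.
  At 6: go left to 8.
    At 8: no left child.
    At 8: go right to 21.
      21 is a leaf — visit 21.
    Visit 8.
  At 6: no right child.
  Visit 6.
Visit 25.
Full post-order sequence: 26, 36, 38, 37, 19, 21, 8, 6, 25.

21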